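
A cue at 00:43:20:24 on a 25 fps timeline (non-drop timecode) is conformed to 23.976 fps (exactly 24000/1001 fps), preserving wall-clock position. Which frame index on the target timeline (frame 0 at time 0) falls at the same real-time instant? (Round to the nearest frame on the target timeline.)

frame 62361

Source frame index: (0×3600 + 43×60 + 20) × 25 + 24 = 65024.
Real time: 65024 / (25) = 65024/25 s.
Target frame: (65024/25) × (24000/1001) = 62423040/1001 ≈ 62360.679 → 62361.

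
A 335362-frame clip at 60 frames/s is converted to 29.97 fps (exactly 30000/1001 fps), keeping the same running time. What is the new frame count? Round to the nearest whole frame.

Frames at target rate = 335362 × (30000/1001) / (60) = 167681000/1001 ≈ 167513.487.
Nearest whole frame: 167513.

167513 frames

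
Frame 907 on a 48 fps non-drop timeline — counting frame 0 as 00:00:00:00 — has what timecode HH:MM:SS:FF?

907 ÷ 48 = 18 full seconds, remainder 43 frames.
18 s = 0 h 0 min 18 s.
Timecode: 00:00:18:43.

00:00:18:43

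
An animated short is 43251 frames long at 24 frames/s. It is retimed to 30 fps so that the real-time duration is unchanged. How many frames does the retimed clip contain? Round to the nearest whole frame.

54064 frames

Frames at target rate = 43251 × (30) / (24) = 216255/4 ≈ 54063.750.
Nearest whole frame: 54064.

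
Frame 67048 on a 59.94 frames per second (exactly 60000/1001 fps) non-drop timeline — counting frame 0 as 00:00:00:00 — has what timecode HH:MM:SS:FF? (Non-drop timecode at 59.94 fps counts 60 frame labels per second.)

67048 ÷ 60 = 1117 full seconds, remainder 28 frames.
1117 s = 0 h 18 min 37 s.
Timecode: 00:18:37:28.

00:18:37:28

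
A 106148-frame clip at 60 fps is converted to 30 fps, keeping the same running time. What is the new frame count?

53074 frames

Target frames = source frames × (target rate / source rate) = 106148 × (30)/(60) = 106148 × 1/2 = 53074.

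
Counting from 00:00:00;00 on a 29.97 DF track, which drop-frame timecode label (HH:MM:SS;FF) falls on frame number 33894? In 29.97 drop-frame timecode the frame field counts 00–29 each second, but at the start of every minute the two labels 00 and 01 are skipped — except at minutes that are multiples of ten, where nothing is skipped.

Each 10-minute DF block holds 10 × 60 × 30 − 9 × 2 = 17982 frames. 33894 ÷ 17982 → 1 full block, remainder 15912.
Within the partial block the first minute is 1800 frames and each further minute 1798, so 8 further minute boundaries passed. Total skipped labels = 18 × 1 + 2 × 8 = 34.
Non-drop label index = 33894 + 34 = 33928; at 30 labels/s that is 00:18:50:28, i.e. DF 00:18:50;28.

00:18:50;28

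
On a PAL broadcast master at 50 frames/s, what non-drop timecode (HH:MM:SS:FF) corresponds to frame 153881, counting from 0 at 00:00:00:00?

153881 ÷ 50 = 3077 full seconds, remainder 31 frames.
3077 s = 0 h 51 min 17 s.
Timecode: 00:51:17:31.

00:51:17:31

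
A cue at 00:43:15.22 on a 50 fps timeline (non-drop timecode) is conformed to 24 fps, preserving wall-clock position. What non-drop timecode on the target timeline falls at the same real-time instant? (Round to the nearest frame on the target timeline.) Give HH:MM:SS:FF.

00:43:15:11

Source frame index: (0×3600 + 43×60 + 15) × 50 + 22 = 129772.
Real time: 129772 / (50) = 64886/25 s.
Target frame: (64886/25) × (24) = 1557264/25 ≈ 62290.560 → 62291.
At 24 labels/s: frame 62291 → 00:43:15:11.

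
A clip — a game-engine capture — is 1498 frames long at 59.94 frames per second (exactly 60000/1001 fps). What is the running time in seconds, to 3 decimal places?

Running time = 1498 × 1001/60000 = 749749/30000 s ≈ 24.992 s.

24.992 seconds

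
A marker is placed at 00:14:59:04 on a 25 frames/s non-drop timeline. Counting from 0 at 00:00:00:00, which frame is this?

Total seconds to the label: (0 × 3600 + 14 × 60 + 59) = 899.
Frame index = 899 × 25 + 4 = 22479.

frame 22479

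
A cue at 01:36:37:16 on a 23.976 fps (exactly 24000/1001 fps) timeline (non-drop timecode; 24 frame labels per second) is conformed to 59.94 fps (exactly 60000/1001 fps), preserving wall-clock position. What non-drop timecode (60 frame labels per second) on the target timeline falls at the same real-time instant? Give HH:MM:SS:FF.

Source frame index: (1×3600 + 36×60 + 37) × 24 + 16 = 139144.
Real time: 139144 / (24000/1001) = 17410393/3000 s.
Target frame: (17410393/3000) × (60000/1001) = 347860.
At 60 labels/s: frame 347860 → 01:36:37:40.

01:36:37:40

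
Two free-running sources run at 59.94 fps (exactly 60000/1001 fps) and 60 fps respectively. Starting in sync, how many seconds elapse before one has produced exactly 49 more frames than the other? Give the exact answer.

49049/60 seconds

The gap grows by |60 − 60000/1001| = 60/1001 frames per second.
Time for a 49-frame gap: 49 ÷ (60/1001) = 49049/60 s.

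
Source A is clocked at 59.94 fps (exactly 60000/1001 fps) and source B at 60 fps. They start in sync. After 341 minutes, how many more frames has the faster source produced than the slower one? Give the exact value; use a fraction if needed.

111600/91 frames

341 min = 20460 s.
A emits 60000/1001 × 20460 = 111600000/91 frames; B emits 60 × 20460 = 1227600.
Difference = 111600/91 frames (≈ 1226.3736); B is ahead of A.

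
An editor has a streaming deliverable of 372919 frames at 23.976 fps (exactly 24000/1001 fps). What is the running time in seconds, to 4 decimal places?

Running time = 372919 × 1001/24000 = 373291919/24000 s ≈ 15553.8300 s.

15553.8300 seconds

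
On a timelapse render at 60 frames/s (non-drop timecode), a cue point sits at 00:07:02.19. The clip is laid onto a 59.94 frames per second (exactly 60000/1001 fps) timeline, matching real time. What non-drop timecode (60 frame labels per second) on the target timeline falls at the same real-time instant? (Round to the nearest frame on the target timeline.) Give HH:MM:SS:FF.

Source frame index: (0×3600 + 7×60 + 2) × 60 + 19 = 25339.
Real time: 25339 / (60) = 25339/60 s.
Target frame: (25339/60) × (60000/1001) = 25339000/1001 ≈ 25313.686 → 25314.
At 60 labels/s: frame 25314 → 00:07:01:54.

00:07:01:54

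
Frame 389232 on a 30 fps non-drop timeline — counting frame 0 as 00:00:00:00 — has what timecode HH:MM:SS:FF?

389232 ÷ 30 = 12974 full seconds, remainder 12 frames.
12974 s = 3 h 36 min 14 s.
Timecode: 03:36:14:12.

03:36:14:12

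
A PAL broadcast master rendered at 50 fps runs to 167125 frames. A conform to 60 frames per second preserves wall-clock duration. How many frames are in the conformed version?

Target frames = source frames × (target rate / source rate) = 167125 × (60)/(50) = 167125 × 6/5 = 200550.

200550 frames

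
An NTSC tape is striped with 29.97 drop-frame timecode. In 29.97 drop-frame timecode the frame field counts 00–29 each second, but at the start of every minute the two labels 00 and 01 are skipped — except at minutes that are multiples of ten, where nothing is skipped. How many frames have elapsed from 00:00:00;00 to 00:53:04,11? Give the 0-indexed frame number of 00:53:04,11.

As if non-drop at 30 labels/s: (0 × 3600 + 53 × 60 + 4) × 30 + 11 = 95531.
Minute boundaries passed: 53; those not divisible by 10: 53 − 5 = 48; dropped labels = 2 × 48 = 96.
Actual frame index = 95531 − 96 = 95435.

95435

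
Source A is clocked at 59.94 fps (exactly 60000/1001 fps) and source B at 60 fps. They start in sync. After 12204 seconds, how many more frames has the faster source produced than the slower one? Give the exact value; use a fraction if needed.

A emits 60000/1001 × 12204 = 732240000/1001 frames; B emits 60 × 12204 = 732240.
Difference = 732240/1001 frames (≈ 731.5085); B is ahead of A.

732240/1001 frames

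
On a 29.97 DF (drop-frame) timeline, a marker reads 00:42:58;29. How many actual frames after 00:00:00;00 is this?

77293

As if non-drop at 30 labels/s: (0 × 3600 + 42 × 60 + 58) × 30 + 29 = 77369.
Minute boundaries passed: 42; those not divisible by 10: 42 − 4 = 38; dropped labels = 2 × 38 = 76.
Actual frame index = 77369 − 76 = 77293.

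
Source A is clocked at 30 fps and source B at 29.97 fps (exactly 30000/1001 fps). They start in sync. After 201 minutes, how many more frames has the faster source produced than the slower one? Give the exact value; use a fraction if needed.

361800/1001 frames

201 min = 12060 s.
A emits 30 × 12060 = 361800 frames; B emits 30000/1001 × 12060 = 361800000/1001.
Difference = 361800/1001 frames (≈ 361.4386); B is behind A.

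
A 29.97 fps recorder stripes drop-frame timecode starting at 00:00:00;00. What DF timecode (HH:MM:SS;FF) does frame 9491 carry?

00:05:16;21

Ten DF minutes hold 17982 frames, so frame 9491 lies in block 0 (frames 0–17981) with 9491 frames into that block.
The block's first minute is 1800 frames and the rest 1798 each; 9491 frames reaches minute 5, so 0 × 18 + 5 × 2 = 10 labels have been skipped so far.
Adding those back, label number 9491 + 10 = 9501 at 30 labels/s is 316 s + 21 f = 0 h 5 min 16 s frame 21, i.e. 00:05:16;21.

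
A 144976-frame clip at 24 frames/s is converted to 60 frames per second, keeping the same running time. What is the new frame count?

362440 frames

Target frames = source frames × (target rate / source rate) = 144976 × (60)/(24) = 144976 × 5/2 = 362440.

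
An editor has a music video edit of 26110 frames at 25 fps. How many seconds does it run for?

Running time = 26110 / (25) = 1044.4 s.

1044.4 seconds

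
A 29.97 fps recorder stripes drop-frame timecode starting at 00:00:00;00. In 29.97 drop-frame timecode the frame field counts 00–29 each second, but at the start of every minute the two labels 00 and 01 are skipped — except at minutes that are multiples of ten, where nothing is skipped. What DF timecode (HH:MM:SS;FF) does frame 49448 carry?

Each 10-minute DF block holds 10 × 60 × 30 − 9 × 2 = 17982 frames. 49448 ÷ 17982 → 2 full blocks, remainder 13484.
Within the partial block the first minute is 1800 frames and each further minute 1798, so 7 further minute boundaries passed. Total skipped labels = 18 × 2 + 2 × 7 = 50.
Non-drop label index = 49448 + 50 = 49498; at 30 labels/s that is 00:27:29:28, i.e. DF 00:27:29;28.

00:27:29;28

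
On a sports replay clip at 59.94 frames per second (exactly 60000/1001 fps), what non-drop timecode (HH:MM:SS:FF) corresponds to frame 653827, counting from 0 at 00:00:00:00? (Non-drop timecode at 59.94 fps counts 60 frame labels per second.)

03:01:37:07

653827 ÷ 60 = 10897 full seconds, remainder 7 frames.
10897 s = 3 h 1 min 37 s.
Timecode: 03:01:37:07.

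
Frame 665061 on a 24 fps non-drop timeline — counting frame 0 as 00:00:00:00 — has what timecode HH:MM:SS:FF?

665061 ÷ 24 = 27710 full seconds, remainder 21 frames.
27710 s = 7 h 41 min 50 s.
Timecode: 07:41:50:21.

07:41:50:21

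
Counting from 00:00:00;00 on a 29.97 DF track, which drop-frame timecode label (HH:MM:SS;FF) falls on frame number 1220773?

Each 10-minute DF block holds 10 × 60 × 30 − 9 × 2 = 17982 frames. 1220773 ÷ 17982 → 67 full blocks, remainder 15979.
Within the partial block the first minute is 1800 frames and each further minute 1798, so 8 further minute boundaries passed. Total skipped labels = 18 × 67 + 2 × 8 = 1222.
Non-drop label index = 1220773 + 1222 = 1221995; at 30 labels/s that is 11:18:53:05, i.e. DF 11:18:53;05.

11:18:53;05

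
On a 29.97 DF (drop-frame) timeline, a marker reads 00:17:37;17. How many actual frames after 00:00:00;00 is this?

As if non-drop at 30 labels/s: (0 × 3600 + 17 × 60 + 37) × 30 + 17 = 31727.
Minute boundaries passed: 17; those not divisible by 10: 17 − 1 = 16; dropped labels = 2 × 16 = 32.
Actual frame index = 31727 − 32 = 31695.

31695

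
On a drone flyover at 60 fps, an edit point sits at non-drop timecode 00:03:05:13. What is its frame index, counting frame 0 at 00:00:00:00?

11113

Total seconds to the label: (0 × 3600 + 3 × 60 + 5) = 185.
Frame index = 185 × 60 + 13 = 11113.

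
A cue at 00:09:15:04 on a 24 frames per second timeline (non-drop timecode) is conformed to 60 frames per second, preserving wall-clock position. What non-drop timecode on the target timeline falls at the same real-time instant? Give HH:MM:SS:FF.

Source frame index: (0×3600 + 9×60 + 15) × 24 + 4 = 13324.
Real time: 13324 / (24) = 3331/6 s.
Target frame: (3331/6) × (60) = 33310.
At 60 labels/s: frame 33310 → 00:09:15:10.

00:09:15:10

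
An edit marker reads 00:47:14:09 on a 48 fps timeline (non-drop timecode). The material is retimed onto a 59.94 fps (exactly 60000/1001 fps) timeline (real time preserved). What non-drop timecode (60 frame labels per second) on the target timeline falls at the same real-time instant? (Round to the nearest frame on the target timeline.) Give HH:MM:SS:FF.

Source frame index: (0×3600 + 47×60 + 14) × 48 + 9 = 136041.
Real time: 136041 / (48) = 45347/16 s.
Target frame: (45347/16) × (60000/1001) = 170051250/1001 ≈ 169881.369 → 169881.
At 60 labels/s: frame 169881 → 00:47:11:21.

00:47:11:21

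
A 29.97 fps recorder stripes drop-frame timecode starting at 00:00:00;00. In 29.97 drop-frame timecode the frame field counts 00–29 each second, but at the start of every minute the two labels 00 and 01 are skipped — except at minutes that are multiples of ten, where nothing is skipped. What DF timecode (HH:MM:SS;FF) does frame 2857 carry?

Each 10-minute DF block holds 10 × 60 × 30 − 9 × 2 = 17982 frames. 2857 ÷ 17982 → 0 full blocks, remainder 2857.
Within the partial block the first minute is 1800 frames and each further minute 1798, so 1 further minute boundary passed. Total skipped labels = 18 × 0 + 2 × 1 = 2.
Non-drop label index = 2857 + 2 = 2859; at 30 labels/s that is 00:01:35:09, i.e. DF 00:01:35;09.

00:01:35;09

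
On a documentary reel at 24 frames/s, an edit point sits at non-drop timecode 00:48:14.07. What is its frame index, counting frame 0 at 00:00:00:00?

frame 69463

Total seconds to the label: (0 × 3600 + 48 × 60 + 14) = 2894.
Frame index = 2894 × 24 + 7 = 69463.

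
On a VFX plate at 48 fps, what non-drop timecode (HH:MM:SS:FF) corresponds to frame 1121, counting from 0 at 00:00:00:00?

00:00:23:17

1121 ÷ 48 = 23 full seconds, remainder 17 frames.
23 s = 0 h 0 min 23 s.
Timecode: 00:00:23:17.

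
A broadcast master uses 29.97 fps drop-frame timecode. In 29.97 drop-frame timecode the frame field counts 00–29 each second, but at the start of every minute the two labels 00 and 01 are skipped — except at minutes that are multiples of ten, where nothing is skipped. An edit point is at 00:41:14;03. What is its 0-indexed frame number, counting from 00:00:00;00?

74149

Complete 10-minute blocks: 4, each 17982 frames → 71928.
Remaining 1 whole minute in the current block: 1800 + 0 × 1798 = 1800 frames.
Within the current minute: 14 × 30 + 3 − 2 = 421 (labels ;00/;01 skipped at this minute). Total = 71928 + 1800 + 421 = 74149.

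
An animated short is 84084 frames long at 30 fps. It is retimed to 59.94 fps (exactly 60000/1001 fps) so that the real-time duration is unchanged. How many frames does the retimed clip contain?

Target frames = source frames × (target rate / source rate) = 84084 × (60000/1001)/(30) = 84084 × 2000/1001 = 168000.

168000 frames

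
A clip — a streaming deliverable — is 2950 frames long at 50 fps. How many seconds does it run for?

Running time = 2950 / (50) = 59 s.

59 seconds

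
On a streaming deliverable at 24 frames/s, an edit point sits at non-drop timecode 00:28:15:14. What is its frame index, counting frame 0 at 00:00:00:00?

Total seconds to the label: (0 × 3600 + 28 × 60 + 15) = 1695.
Frame index = 1695 × 24 + 14 = 40694.

40694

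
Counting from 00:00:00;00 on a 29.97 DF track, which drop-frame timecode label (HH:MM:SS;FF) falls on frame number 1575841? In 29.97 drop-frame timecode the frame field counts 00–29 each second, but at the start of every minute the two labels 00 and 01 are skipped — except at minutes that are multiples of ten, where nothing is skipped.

Ten DF minutes hold 17982 frames, so frame 1575841 lies in block 87 (frames 1564434–1582415) with 11407 frames into that block.
The block's first minute is 1800 frames and the rest 1798 each; 11407 frames reaches minute 6, so 87 × 18 + 6 × 2 = 1578 labels have been skipped so far.
Adding those back, label number 1575841 + 1578 = 1577419 at 30 labels/s is 52580 s + 19 f = 14 h 36 min 20 s frame 19, i.e. 14:36:20;19.

14:36:20;19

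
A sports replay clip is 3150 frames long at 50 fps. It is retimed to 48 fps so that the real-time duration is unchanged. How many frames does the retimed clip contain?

Target frames = source frames × (target rate / source rate) = 3150 × (48)/(50) = 3150 × 24/25 = 3024.

3024 frames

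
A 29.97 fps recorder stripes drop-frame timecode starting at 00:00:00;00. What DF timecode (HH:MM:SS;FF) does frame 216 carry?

Each 10-minute DF block holds 10 × 60 × 30 − 9 × 2 = 17982 frames. 216 ÷ 17982 → 0 full blocks, remainder 216.
Within the partial block the first minute is 1800 frames and each further minute 1798, so 0 further minute boundaries passed. Total skipped labels = 18 × 0 + 2 × 0 = 0.
Non-drop label index = 216 + 0 = 216; at 30 labels/s that is 00:00:07:06, i.e. DF 00:00:07;06.

00:00:07;06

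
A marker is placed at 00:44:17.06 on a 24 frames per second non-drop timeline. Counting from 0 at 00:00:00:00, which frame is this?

Total seconds to the label: (0 × 3600 + 44 × 60 + 17) = 2657.
Frame index = 2657 × 24 + 6 = 63774.

frame 63774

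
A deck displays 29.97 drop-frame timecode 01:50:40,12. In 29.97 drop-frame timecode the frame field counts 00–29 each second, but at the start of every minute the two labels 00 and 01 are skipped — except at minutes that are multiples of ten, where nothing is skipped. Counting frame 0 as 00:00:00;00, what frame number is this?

199014

Complete 10-minute blocks: 11, each 17982 frames → 197802.
Remaining 0 whole minutes in the current block: 0 frames.
Within the current minute: 40 × 30 + 12 = 1212. Total = 197802 + 0 + 1212 = 199014.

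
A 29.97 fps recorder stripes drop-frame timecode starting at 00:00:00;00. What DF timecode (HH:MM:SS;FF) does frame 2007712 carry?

Each 10-minute DF block holds 10 × 60 × 30 − 9 × 2 = 17982 frames. 2007712 ÷ 17982 → 111 full blocks, remainder 11710.
Within the partial block the first minute is 1800 frames and each further minute 1798, so 6 further minute boundaries passed. Total skipped labels = 18 × 111 + 2 × 6 = 2010.
Non-drop label index = 2007712 + 2010 = 2009722; at 30 labels/s that is 18:36:30:22, i.e. DF 18:36:30;22.

18:36:30;22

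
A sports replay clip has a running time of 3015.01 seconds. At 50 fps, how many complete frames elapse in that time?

150750 frames

Frames = 3015.01 × 50 = 301501/2 ≈ 150750.5000.
Complete frames: 150750.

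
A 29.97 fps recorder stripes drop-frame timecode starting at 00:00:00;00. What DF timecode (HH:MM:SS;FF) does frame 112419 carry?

Each 10-minute DF block holds 10 × 60 × 30 − 9 × 2 = 17982 frames. 112419 ÷ 17982 → 6 full blocks, remainder 4527.
Within the partial block the first minute is 1800 frames and each further minute 1798, so 2 further minute boundaries passed. Total skipped labels = 18 × 6 + 2 × 2 = 112.
Non-drop label index = 112419 + 112 = 112531; at 30 labels/s that is 01:02:31:01, i.e. DF 01:02:31;01.

01:02:31;01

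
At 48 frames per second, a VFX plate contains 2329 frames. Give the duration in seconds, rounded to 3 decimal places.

Running time = 2329 × 1/48 = 2329/48 s ≈ 48.521 s.

48.521 seconds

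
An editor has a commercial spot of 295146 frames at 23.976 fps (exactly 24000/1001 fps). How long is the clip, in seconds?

Running time = 295146 / (24000/1001) = 12310.04775 s.

12310.04775 seconds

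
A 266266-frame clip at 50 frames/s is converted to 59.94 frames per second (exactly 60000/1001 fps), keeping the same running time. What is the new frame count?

Target frames = source frames × (target rate / source rate) = 266266 × (60000/1001)/(50) = 266266 × 1200/1001 = 319200.

319200 frames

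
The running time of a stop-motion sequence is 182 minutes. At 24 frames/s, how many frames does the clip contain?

182 min = 10920 s.
Frames = 10920 × 24 = 262080.

262080 frames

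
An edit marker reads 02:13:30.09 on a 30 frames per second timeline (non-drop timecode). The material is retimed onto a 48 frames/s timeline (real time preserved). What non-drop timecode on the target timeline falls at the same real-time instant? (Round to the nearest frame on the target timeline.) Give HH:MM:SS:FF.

02:13:30:14

Source frame index: (2×3600 + 13×60 + 30) × 30 + 9 = 240309.
Real time: 240309 / (30) = 80103/10 s.
Target frame: (80103/10) × (48) = 1922472/5 ≈ 384494.400 → 384494.
At 48 labels/s: frame 384494 → 02:13:30:14.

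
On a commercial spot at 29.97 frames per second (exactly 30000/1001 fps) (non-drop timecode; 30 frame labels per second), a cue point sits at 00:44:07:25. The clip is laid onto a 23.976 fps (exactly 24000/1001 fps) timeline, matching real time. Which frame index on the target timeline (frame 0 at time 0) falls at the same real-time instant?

frame 63548

Source frame index: (0×3600 + 44×60 + 7) × 30 + 25 = 79435.
Real time: 79435 / (30000/1001) = 15902887/6000 s.
Target frame: (15902887/6000) × (24000/1001) = 63548.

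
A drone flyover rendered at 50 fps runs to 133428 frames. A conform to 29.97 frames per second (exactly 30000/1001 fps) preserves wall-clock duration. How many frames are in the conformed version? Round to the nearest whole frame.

79977 frames

Frames at target rate = 133428 × (30000/1001) / (50) = 80056800/1001 ≈ 79976.823.
Nearest whole frame: 79977.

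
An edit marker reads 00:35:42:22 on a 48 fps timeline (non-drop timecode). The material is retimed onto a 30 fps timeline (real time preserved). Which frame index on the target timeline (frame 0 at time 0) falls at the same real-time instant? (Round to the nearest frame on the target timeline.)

Source frame index: (0×3600 + 35×60 + 42) × 48 + 22 = 102838.
Real time: 102838 / (48) = 51419/24 s.
Target frame: (51419/24) × (30) = 257095/4 ≈ 64273.750 → 64274.

frame 64274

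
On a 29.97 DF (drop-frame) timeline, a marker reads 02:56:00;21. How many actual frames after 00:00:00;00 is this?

316503

Complete 10-minute blocks: 17, each 17982 frames → 305694.
Remaining 6 whole minutes in the current block: 1800 + 5 × 1798 = 10790 frames.
Within the current minute: 0 × 30 + 21 − 2 = 19 (labels ;00/;01 skipped at this minute). Total = 305694 + 10790 + 19 = 316503.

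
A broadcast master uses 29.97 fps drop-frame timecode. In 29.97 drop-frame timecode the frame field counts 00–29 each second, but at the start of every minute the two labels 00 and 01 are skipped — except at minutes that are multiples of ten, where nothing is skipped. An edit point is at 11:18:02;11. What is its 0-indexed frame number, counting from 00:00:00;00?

1219249

As if non-drop at 30 labels/s: (11 × 3600 + 18 × 60 + 2) × 30 + 11 = 1220471.
Minute boundaries passed: 678; those not divisible by 10: 678 − 67 = 611; dropped labels = 2 × 611 = 1222.
Actual frame index = 1220471 − 1222 = 1219249.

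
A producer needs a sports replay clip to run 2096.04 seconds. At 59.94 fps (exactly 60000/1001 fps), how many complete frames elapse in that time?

125636 frames

Frames = 2096.04 × 60000/1001 = 125762400/1001 ≈ 125636.7632.
Complete frames: 125636.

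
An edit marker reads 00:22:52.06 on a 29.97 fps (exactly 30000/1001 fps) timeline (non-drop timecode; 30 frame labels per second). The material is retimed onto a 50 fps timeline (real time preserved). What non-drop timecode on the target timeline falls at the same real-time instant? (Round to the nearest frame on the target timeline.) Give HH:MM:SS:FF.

Source frame index: (0×3600 + 22×60 + 52) × 30 + 6 = 41166.
Real time: 41166 / (30000/1001) = 6867861/5000 s.
Target frame: (6867861/5000) × (50) = 6867861/100 ≈ 68678.610 → 68679.
At 50 labels/s: frame 68679 → 00:22:53:29.

00:22:53:29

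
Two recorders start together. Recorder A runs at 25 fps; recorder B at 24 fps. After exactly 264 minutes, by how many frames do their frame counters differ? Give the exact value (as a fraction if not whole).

15840 frames

264 min = 15840 s.
A emits 25 × 15840 = 396000 frames; B emits 24 × 15840 = 380160.
Difference = 15840 frames; B is behind A.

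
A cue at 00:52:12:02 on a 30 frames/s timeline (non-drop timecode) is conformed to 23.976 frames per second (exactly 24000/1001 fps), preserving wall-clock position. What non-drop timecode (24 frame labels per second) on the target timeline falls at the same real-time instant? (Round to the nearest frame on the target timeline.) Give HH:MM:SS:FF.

00:52:08:23

Source frame index: (0×3600 + 52×60 + 12) × 30 + 2 = 93962.
Real time: 93962 / (30) = 46981/15 s.
Target frame: (46981/15) × (24000/1001) = 6833600/91 ≈ 75094.505 → 75095.
At 24 labels/s: frame 75095 → 00:52:08:23.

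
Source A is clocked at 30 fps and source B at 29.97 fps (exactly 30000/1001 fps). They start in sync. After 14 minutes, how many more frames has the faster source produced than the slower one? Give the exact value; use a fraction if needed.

3600/143 frames

14 min = 840 s.
A emits 30 × 840 = 25200 frames; B emits 30000/1001 × 840 = 3600000/143.
Difference = 3600/143 frames (≈ 25.1748); B is behind A.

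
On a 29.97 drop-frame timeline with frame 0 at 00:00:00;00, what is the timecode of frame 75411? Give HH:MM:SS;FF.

00:41:56;05

Each 10-minute DF block holds 10 × 60 × 30 − 9 × 2 = 17982 frames. 75411 ÷ 17982 → 4 full blocks, remainder 3483.
Within the partial block the first minute is 1800 frames and each further minute 1798, so 1 further minute boundary passed. Total skipped labels = 18 × 4 + 2 × 1 = 74.
Non-drop label index = 75411 + 74 = 75485; at 30 labels/s that is 00:41:56:05, i.e. DF 00:41:56;05.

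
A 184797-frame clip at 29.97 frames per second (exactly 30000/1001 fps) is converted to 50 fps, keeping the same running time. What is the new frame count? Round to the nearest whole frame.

Frames at target rate = 184797 × (50) / (30000/1001) = 61660599/200 ≈ 308302.995.
Nearest whole frame: 308303.

308303 frames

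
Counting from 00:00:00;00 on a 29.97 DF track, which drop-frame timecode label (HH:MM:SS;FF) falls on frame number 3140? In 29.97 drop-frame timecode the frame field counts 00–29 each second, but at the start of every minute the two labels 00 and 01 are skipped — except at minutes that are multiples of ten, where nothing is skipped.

Ten DF minutes hold 17982 frames, so frame 3140 lies in block 0 (frames 0–17981) with 3140 frames into that block.
The block's first minute is 1800 frames and the rest 1798 each; 3140 frames reaches minute 1, so 0 × 18 + 1 × 2 = 2 labels have been skipped so far.
Adding those back, label number 3140 + 2 = 3142 at 30 labels/s is 104 s + 22 f = 0 h 1 min 44 s frame 22, i.e. 00:01:44;22.

00:01:44;22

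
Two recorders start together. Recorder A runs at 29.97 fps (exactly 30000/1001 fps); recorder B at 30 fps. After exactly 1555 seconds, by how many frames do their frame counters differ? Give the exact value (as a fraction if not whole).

A emits 30000/1001 × 1555 = 46650000/1001 frames; B emits 30 × 1555 = 46650.
Difference = 46650/1001 frames (≈ 46.6034); B is ahead of A.

46650/1001 frames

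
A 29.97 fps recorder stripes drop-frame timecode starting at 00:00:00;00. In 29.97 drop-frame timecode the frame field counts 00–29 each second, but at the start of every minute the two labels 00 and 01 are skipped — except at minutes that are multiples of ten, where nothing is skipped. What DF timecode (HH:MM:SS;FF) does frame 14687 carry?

00:08:10;03

Each 10-minute DF block holds 10 × 60 × 30 − 9 × 2 = 17982 frames. 14687 ÷ 17982 → 0 full blocks, remainder 14687.
Within the partial block the first minute is 1800 frames and each further minute 1798, so 8 further minute boundaries passed. Total skipped labels = 18 × 0 + 2 × 8 = 16.
Non-drop label index = 14687 + 16 = 14703; at 30 labels/s that is 00:08:10:03, i.e. DF 00:08:10;03.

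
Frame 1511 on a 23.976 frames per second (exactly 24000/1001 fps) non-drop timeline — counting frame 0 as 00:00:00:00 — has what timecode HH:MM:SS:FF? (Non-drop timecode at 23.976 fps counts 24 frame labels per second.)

00:01:02:23

1511 ÷ 24 = 62 full seconds, remainder 23 frames.
62 s = 0 h 1 min 2 s.
Timecode: 00:01:02:23.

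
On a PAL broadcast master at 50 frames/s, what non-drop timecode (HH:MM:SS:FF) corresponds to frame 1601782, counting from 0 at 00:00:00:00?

1601782 ÷ 50 = 32035 full seconds, remainder 32 frames.
32035 s = 8 h 53 min 55 s.
Timecode: 08:53:55:32.

08:53:55:32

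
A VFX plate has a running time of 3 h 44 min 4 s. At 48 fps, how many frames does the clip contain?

3 h 44 min 4 s = 13444 s.
Frames = 13444 × 48 = 645312.

645312 frames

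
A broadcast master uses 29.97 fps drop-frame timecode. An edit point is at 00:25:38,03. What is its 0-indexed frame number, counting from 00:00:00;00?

As if non-drop at 30 labels/s: (0 × 3600 + 25 × 60 + 38) × 30 + 3 = 46143.
Minute boundaries passed: 25; those not divisible by 10: 25 − 2 = 23; dropped labels = 2 × 23 = 46.
Actual frame index = 46143 − 46 = 46097.

46097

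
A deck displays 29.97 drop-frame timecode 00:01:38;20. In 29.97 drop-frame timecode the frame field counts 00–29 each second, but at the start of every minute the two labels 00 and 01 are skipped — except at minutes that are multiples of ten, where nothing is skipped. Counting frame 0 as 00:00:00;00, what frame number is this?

Complete 10-minute blocks: 0, each 17982 frames → 0.
Remaining 1 whole minute in the current block: 1800 + 0 × 1798 = 1800 frames.
Within the current minute: 38 × 30 + 20 − 2 = 1158 (labels ;00/;01 skipped at this minute). Total = 0 + 1800 + 1158 = 2958.

2958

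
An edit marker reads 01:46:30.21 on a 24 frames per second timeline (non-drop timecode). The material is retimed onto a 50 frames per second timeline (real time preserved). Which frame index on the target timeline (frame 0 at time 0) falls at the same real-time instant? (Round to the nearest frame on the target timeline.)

frame 319544

Source frame index: (1×3600 + 46×60 + 30) × 24 + 21 = 153381.
Real time: 153381 / (24) = 51127/8 s.
Target frame: (51127/8) × (50) = 1278175/4 ≈ 319543.750 → 319544.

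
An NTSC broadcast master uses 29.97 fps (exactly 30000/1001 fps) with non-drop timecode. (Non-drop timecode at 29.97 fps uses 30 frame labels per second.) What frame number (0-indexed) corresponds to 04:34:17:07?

Total seconds to the label: (4 × 3600 + 34 × 60 + 17) = 16457.
Frame index = 16457 × 30 + 7 = 493717.

493717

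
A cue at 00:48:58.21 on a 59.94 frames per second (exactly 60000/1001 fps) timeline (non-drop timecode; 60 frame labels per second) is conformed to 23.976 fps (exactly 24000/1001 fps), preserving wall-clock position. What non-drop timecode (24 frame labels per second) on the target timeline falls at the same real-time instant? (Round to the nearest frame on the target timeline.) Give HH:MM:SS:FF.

00:48:58:08

Source frame index: (0×3600 + 48×60 + 58) × 60 + 21 = 176301.
Real time: 176301 / (60000/1001) = 58825767/20000 s.
Target frame: (58825767/20000) × (24000/1001) = 352602/5 ≈ 70520.400 → 70520.
At 24 labels/s: frame 70520 → 00:48:58:08.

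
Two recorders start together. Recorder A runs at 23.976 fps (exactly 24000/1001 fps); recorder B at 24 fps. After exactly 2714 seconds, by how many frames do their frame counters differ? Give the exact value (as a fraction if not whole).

A emits 24000/1001 × 2714 = 65136000/1001 frames; B emits 24 × 2714 = 65136.
Difference = 65136/1001 frames (≈ 65.0709); B is ahead of A.

65136/1001 frames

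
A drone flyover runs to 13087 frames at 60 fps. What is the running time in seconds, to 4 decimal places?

Running time = 13087 × 1/60 = 13087/60 s ≈ 218.1167 s.

218.1167 seconds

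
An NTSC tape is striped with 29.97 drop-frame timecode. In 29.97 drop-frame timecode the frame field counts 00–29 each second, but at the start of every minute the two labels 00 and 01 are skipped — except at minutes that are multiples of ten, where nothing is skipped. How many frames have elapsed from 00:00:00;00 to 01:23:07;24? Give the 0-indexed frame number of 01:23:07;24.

149484

Complete 10-minute blocks: 8, each 17982 frames → 143856.
Remaining 3 whole minutes in the current block: 1800 + 2 × 1798 = 5396 frames.
Within the current minute: 7 × 30 + 24 − 2 = 232 (labels ;00/;01 skipped at this minute). Total = 143856 + 5396 + 232 = 149484.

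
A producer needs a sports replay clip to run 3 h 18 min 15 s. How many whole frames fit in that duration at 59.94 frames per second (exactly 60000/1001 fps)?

3 h 18 min 15 s = 11895 s.
Frames = 11895 × 60000/1001 = 54900000/77 ≈ 712987.0130.
Complete frames: 712987.

712987 frames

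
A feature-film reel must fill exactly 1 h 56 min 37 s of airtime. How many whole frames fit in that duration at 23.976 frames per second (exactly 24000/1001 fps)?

167760 frames

1 h 56 min 37 s = 6997 s.
Frames = 6997 × 24000/1001 = 167928000/1001 ≈ 167760.2398.
Complete frames: 167760.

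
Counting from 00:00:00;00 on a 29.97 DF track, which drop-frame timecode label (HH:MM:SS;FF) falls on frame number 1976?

Ten DF minutes hold 17982 frames, so frame 1976 lies in block 0 (frames 0–17981) with 1976 frames into that block.
The block's first minute is 1800 frames and the rest 1798 each; 1976 frames reaches minute 1, so 0 × 18 + 1 × 2 = 2 labels have been skipped so far.
Adding those back, label number 1976 + 2 = 1978 at 30 labels/s is 65 s + 28 f = 0 h 1 min 5 s frame 28, i.e. 00:01:05;28.

00:01:05;28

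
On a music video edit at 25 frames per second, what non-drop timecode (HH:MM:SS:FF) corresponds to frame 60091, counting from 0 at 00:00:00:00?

60091 ÷ 25 = 2403 full seconds, remainder 16 frames.
2403 s = 0 h 40 min 3 s.
Timecode: 00:40:03:16.

00:40:03:16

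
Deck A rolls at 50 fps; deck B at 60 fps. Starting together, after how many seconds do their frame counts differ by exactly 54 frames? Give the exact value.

5.4 seconds

The gap grows by |60 − 50| = 10 frames per second.
Time for a 54-frame gap: 54 ÷ (10) = 5.4 s.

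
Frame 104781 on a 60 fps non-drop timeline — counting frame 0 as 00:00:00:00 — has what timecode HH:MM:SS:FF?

104781 ÷ 60 = 1746 full seconds, remainder 21 frames.
1746 s = 0 h 29 min 6 s.
Timecode: 00:29:06:21.

00:29:06:21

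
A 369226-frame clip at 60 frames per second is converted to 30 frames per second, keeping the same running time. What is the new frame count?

Frames at target rate = 369226 × (30) / (60) = 184613.

184613 frames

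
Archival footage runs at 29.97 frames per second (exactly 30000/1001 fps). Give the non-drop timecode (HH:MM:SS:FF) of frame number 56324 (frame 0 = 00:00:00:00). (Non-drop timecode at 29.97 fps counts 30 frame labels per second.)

00:31:17:14

56324 ÷ 30 = 1877 full seconds, remainder 14 frames.
1877 s = 0 h 31 min 17 s.
Timecode: 00:31:17:14.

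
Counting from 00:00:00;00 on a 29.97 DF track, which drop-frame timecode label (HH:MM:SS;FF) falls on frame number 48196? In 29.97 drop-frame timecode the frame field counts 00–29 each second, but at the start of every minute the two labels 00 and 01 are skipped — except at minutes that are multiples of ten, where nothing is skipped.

Ten DF minutes hold 17982 frames, so frame 48196 lies in block 2 (frames 35964–53945) with 12232 frames into that block.
The block's first minute is 1800 frames and the rest 1798 each; 12232 frames reaches minute 6, so 2 × 18 + 6 × 2 = 48 labels have been skipped so far.
Adding those back, label number 48196 + 48 = 48244 at 30 labels/s is 1608 s + 4 f = 0 h 26 min 48 s frame 4, i.e. 00:26:48;04.

00:26:48;04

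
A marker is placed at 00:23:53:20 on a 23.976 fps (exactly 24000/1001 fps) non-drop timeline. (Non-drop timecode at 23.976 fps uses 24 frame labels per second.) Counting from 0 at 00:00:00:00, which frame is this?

frame 34412

Total seconds to the label: (0 × 3600 + 23 × 60 + 53) = 1433.
Frame index = 1433 × 24 + 20 = 34412.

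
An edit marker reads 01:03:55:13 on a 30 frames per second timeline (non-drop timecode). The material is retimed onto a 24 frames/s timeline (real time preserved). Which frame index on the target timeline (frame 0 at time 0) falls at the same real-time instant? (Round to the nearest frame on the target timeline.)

Source frame index: (1×3600 + 3×60 + 55) × 30 + 13 = 115063.
Real time: 115063 / (30) = 115063/30 s.
Target frame: (115063/30) × (24) = 460252/5 ≈ 92050.400 → 92050.

frame 92050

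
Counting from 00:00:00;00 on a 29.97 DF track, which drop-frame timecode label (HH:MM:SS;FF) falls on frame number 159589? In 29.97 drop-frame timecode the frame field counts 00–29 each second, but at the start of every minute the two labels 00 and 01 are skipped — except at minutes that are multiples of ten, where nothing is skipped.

01:28:44;29

Ten DF minutes hold 17982 frames, so frame 159589 lies in block 8 (frames 143856–161837) with 15733 frames into that block.
The block's first minute is 1800 frames and the rest 1798 each; 15733 frames reaches minute 8, so 8 × 18 + 8 × 2 = 160 labels have been skipped so far.
Adding those back, label number 159589 + 160 = 159749 at 30 labels/s is 5324 s + 29 f = 1 h 28 min 44 s frame 29, i.e. 01:28:44;29.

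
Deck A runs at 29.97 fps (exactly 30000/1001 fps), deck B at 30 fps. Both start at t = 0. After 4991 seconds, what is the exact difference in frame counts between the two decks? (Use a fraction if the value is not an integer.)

A emits 30000/1001 × 4991 = 21390000/143 frames; B emits 30 × 4991 = 149730.
Difference = 21390/143 frames (≈ 149.5804); B is ahead of A.

21390/143 frames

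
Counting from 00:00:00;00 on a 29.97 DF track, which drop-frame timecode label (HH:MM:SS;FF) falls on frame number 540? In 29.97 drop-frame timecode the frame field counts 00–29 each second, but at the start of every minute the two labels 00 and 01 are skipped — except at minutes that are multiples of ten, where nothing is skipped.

00:00:18;00

Each 10-minute DF block holds 10 × 60 × 30 − 9 × 2 = 17982 frames. 540 ÷ 17982 → 0 full blocks, remainder 540.
Within the partial block the first minute is 1800 frames and each further minute 1798, so 0 further minute boundaries passed. Total skipped labels = 18 × 0 + 2 × 0 = 0.
Non-drop label index = 540 + 0 = 540; at 30 labels/s that is 00:00:18:00, i.e. DF 00:00:18;00.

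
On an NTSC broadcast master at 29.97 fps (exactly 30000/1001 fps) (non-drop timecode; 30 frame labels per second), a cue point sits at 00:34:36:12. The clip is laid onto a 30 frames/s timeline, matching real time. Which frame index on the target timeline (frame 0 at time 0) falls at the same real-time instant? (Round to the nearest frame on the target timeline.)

Source frame index: (0×3600 + 34×60 + 36) × 30 + 12 = 62292.
Real time: 62292 / (30000/1001) = 5196191/2500 s.
Target frame: (5196191/2500) × (30) = 15588573/250 ≈ 62354.292 → 62354.

frame 62354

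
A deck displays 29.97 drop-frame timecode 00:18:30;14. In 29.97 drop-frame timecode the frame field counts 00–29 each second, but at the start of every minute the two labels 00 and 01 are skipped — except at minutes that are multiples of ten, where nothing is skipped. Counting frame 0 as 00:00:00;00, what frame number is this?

33280

As if non-drop at 30 labels/s: (0 × 3600 + 18 × 60 + 30) × 30 + 14 = 33314.
Minute boundaries passed: 18; those not divisible by 10: 18 − 1 = 17; dropped labels = 2 × 17 = 34.
Actual frame index = 33314 − 34 = 33280.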